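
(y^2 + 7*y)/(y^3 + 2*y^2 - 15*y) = (y + 7)/(y^2 + 2*y - 15)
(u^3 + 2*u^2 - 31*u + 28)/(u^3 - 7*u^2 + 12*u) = (u^2 + 6*u - 7)/(u*(u - 3))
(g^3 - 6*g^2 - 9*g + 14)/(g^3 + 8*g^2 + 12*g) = (g^2 - 8*g + 7)/(g*(g + 6))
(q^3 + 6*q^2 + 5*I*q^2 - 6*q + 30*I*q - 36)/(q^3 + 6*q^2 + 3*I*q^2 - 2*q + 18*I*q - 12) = (q + 3*I)/(q + I)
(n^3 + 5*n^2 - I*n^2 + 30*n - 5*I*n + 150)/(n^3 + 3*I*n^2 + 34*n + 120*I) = (n + 5)/(n + 4*I)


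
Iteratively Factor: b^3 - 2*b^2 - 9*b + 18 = (b - 3)*(b^2 + b - 6) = (b - 3)*(b + 3)*(b - 2)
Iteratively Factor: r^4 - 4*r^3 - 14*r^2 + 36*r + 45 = (r + 3)*(r^3 - 7*r^2 + 7*r + 15) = (r - 3)*(r + 3)*(r^2 - 4*r - 5) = (r - 5)*(r - 3)*(r + 3)*(r + 1)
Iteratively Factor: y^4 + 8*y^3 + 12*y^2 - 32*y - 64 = (y - 2)*(y^3 + 10*y^2 + 32*y + 32) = (y - 2)*(y + 4)*(y^2 + 6*y + 8) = (y - 2)*(y + 4)^2*(y + 2)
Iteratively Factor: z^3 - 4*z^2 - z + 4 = (z - 4)*(z^2 - 1) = (z - 4)*(z + 1)*(z - 1)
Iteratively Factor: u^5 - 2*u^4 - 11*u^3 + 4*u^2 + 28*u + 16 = (u - 4)*(u^4 + 2*u^3 - 3*u^2 - 8*u - 4) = (u - 4)*(u + 1)*(u^3 + u^2 - 4*u - 4) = (u - 4)*(u + 1)^2*(u^2 - 4) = (u - 4)*(u + 1)^2*(u + 2)*(u - 2)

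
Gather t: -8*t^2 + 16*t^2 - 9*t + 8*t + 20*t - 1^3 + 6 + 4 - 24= 8*t^2 + 19*t - 15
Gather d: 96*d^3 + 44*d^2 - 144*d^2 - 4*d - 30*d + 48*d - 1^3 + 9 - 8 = 96*d^3 - 100*d^2 + 14*d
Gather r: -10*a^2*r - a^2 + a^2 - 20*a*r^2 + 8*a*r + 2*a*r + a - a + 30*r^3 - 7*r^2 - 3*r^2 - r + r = 30*r^3 + r^2*(-20*a - 10) + r*(-10*a^2 + 10*a)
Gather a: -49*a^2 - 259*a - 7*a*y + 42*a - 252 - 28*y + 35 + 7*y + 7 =-49*a^2 + a*(-7*y - 217) - 21*y - 210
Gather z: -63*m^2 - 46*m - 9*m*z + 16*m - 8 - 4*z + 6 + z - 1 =-63*m^2 - 30*m + z*(-9*m - 3) - 3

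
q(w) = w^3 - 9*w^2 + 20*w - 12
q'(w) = 3*w^2 - 18*w + 20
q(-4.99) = -460.15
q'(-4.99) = 184.52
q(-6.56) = -812.80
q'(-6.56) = 267.18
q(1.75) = 0.80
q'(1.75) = -2.31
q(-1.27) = -53.96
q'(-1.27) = 47.70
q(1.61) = 1.04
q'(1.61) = -1.20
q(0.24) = -7.70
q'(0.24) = 15.85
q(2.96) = -5.72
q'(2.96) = -7.00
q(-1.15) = -48.42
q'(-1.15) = 44.67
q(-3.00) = -180.00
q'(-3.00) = 101.00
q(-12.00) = -3276.00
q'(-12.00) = 668.00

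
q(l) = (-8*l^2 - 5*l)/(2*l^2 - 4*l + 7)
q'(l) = (4 - 4*l)*(-8*l^2 - 5*l)/(2*l^2 - 4*l + 7)^2 + (-16*l - 5)/(2*l^2 - 4*l + 7)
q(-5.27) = -2.34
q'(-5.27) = 0.25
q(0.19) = -0.20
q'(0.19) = -1.37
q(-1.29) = -0.44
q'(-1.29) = 0.75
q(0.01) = -0.01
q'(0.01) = -0.75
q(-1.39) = -0.52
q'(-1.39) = 0.75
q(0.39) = -0.55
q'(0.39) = -2.19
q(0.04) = -0.03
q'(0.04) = -0.84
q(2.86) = -6.69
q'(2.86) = -0.08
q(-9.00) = -2.94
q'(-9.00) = 0.10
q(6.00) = -5.78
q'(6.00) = 0.27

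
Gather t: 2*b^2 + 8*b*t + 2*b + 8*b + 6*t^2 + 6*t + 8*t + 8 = 2*b^2 + 10*b + 6*t^2 + t*(8*b + 14) + 8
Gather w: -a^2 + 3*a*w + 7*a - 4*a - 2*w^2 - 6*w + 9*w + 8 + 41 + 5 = -a^2 + 3*a - 2*w^2 + w*(3*a + 3) + 54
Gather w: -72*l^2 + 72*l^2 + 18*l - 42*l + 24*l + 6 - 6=0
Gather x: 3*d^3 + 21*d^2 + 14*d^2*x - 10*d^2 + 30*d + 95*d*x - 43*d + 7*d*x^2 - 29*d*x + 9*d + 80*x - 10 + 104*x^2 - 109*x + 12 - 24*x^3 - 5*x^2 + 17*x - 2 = 3*d^3 + 11*d^2 - 4*d - 24*x^3 + x^2*(7*d + 99) + x*(14*d^2 + 66*d - 12)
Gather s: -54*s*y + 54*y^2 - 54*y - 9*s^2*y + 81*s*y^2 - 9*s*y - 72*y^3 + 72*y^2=-9*s^2*y + s*(81*y^2 - 63*y) - 72*y^3 + 126*y^2 - 54*y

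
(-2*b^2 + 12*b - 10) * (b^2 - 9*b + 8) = -2*b^4 + 30*b^3 - 134*b^2 + 186*b - 80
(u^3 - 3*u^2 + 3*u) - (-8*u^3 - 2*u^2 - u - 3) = 9*u^3 - u^2 + 4*u + 3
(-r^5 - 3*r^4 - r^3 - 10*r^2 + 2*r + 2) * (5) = -5*r^5 - 15*r^4 - 5*r^3 - 50*r^2 + 10*r + 10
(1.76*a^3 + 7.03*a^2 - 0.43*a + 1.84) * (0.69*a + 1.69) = 1.2144*a^4 + 7.8251*a^3 + 11.584*a^2 + 0.5429*a + 3.1096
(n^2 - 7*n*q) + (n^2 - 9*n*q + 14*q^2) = 2*n^2 - 16*n*q + 14*q^2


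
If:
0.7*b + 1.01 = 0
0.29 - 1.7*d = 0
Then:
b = -1.44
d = 0.17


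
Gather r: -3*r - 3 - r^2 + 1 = -r^2 - 3*r - 2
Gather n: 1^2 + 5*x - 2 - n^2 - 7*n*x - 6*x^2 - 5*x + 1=-n^2 - 7*n*x - 6*x^2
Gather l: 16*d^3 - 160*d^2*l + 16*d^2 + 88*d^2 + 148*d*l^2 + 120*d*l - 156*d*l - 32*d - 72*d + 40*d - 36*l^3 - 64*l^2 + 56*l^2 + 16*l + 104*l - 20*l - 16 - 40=16*d^3 + 104*d^2 - 64*d - 36*l^3 + l^2*(148*d - 8) + l*(-160*d^2 - 36*d + 100) - 56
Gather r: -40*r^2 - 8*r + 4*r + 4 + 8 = -40*r^2 - 4*r + 12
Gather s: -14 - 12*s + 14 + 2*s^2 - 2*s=2*s^2 - 14*s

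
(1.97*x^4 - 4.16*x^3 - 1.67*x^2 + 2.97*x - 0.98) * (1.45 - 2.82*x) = -5.5554*x^5 + 14.5877*x^4 - 1.3226*x^3 - 10.7969*x^2 + 7.0701*x - 1.421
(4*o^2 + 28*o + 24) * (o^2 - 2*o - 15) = 4*o^4 + 20*o^3 - 92*o^2 - 468*o - 360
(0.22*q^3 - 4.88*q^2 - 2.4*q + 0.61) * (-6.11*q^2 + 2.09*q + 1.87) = -1.3442*q^5 + 30.2766*q^4 + 4.8762*q^3 - 17.8687*q^2 - 3.2131*q + 1.1407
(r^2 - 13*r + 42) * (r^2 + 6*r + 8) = r^4 - 7*r^3 - 28*r^2 + 148*r + 336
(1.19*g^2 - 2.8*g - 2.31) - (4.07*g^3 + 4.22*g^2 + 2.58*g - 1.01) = -4.07*g^3 - 3.03*g^2 - 5.38*g - 1.3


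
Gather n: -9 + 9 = 0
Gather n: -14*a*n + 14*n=n*(14 - 14*a)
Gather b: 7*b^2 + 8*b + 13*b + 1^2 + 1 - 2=7*b^2 + 21*b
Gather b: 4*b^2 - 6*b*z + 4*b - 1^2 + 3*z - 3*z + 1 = 4*b^2 + b*(4 - 6*z)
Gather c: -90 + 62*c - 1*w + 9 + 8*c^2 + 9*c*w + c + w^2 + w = 8*c^2 + c*(9*w + 63) + w^2 - 81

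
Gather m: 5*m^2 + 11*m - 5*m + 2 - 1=5*m^2 + 6*m + 1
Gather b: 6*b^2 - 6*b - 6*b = 6*b^2 - 12*b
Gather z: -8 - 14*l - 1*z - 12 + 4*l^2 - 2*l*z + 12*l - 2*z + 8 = 4*l^2 - 2*l + z*(-2*l - 3) - 12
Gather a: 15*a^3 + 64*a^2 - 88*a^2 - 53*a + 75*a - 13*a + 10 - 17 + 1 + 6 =15*a^3 - 24*a^2 + 9*a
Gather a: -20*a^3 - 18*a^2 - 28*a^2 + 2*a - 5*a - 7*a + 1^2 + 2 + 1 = -20*a^3 - 46*a^2 - 10*a + 4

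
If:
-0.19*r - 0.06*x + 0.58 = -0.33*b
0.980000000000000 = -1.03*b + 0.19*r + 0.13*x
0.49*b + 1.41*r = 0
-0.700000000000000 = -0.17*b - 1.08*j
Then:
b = 1.16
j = 0.47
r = -0.40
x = 17.34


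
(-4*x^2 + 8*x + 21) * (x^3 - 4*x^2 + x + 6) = -4*x^5 + 24*x^4 - 15*x^3 - 100*x^2 + 69*x + 126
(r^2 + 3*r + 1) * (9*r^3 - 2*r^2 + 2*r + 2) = 9*r^5 + 25*r^4 + 5*r^3 + 6*r^2 + 8*r + 2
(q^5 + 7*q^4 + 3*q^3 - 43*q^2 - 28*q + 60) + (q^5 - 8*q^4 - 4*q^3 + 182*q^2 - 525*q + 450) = 2*q^5 - q^4 - q^3 + 139*q^2 - 553*q + 510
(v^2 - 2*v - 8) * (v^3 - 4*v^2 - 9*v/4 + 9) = v^5 - 6*v^4 - 9*v^3/4 + 91*v^2/2 - 72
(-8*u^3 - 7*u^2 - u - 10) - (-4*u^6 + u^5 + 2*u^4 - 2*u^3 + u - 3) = 4*u^6 - u^5 - 2*u^4 - 6*u^3 - 7*u^2 - 2*u - 7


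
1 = 1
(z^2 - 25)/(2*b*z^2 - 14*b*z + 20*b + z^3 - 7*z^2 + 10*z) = (z + 5)/(2*b*z - 4*b + z^2 - 2*z)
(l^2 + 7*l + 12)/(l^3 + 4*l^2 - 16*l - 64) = (l + 3)/(l^2 - 16)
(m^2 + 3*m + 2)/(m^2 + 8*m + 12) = (m + 1)/(m + 6)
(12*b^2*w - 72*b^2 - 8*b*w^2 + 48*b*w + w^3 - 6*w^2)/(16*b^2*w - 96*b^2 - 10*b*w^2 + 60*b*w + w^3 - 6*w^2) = (-6*b + w)/(-8*b + w)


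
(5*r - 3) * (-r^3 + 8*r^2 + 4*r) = -5*r^4 + 43*r^3 - 4*r^2 - 12*r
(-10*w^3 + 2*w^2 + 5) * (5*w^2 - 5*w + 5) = -50*w^5 + 60*w^4 - 60*w^3 + 35*w^2 - 25*w + 25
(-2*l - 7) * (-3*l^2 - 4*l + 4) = 6*l^3 + 29*l^2 + 20*l - 28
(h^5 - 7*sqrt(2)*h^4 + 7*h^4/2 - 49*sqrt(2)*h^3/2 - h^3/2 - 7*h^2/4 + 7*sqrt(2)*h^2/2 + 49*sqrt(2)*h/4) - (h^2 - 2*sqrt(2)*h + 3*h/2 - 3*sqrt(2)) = h^5 - 7*sqrt(2)*h^4 + 7*h^4/2 - 49*sqrt(2)*h^3/2 - h^3/2 - 11*h^2/4 + 7*sqrt(2)*h^2/2 - 3*h/2 + 57*sqrt(2)*h/4 + 3*sqrt(2)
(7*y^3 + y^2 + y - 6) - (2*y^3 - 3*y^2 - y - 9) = 5*y^3 + 4*y^2 + 2*y + 3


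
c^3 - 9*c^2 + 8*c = c*(c - 8)*(c - 1)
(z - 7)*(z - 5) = z^2 - 12*z + 35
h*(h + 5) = h^2 + 5*h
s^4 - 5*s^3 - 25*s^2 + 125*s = s*(s - 5)^2*(s + 5)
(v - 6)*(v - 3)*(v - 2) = v^3 - 11*v^2 + 36*v - 36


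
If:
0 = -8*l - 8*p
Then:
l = -p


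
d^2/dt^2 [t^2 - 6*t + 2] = 2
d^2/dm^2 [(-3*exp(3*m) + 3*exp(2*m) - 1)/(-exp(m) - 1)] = (12*exp(4*m) + 30*exp(3*m) + 18*exp(2*m) - 11*exp(m) - 1)*exp(m)/(exp(3*m) + 3*exp(2*m) + 3*exp(m) + 1)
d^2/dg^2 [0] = 0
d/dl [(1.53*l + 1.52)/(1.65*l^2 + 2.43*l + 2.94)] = (-2.5245*l^2 - 5.016*l + 0.804599999999999)/(2.7225*l^4 + 8.019*l^3 + 15.6069*l^2 + 14.2884*l + 8.6436)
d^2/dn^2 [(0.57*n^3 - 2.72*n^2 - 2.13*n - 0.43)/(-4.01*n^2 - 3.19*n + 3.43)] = (-1.4210854715202e-14*n^5 + 1.13686837721616e-13*n^4 - 28.3673659999999*n^3 + 303.377448*n^2 + 168.547098*n + 131.192842)/(64.481201*n^6 + 153.886557*n^5 - 43.045746*n^4 - 230.795543*n^3 + 36.819678*n^2 + 112.590093*n - 40.353607)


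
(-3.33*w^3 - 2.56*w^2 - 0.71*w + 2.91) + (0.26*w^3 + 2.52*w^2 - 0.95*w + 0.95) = -3.07*w^3 - 0.04*w^2 - 1.66*w + 3.86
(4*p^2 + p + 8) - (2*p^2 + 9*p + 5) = 2*p^2 - 8*p + 3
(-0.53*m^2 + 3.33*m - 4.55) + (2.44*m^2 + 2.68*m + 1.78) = 1.91*m^2 + 6.01*m - 2.77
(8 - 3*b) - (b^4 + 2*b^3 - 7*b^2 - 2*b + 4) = -b^4 - 2*b^3 + 7*b^2 - b + 4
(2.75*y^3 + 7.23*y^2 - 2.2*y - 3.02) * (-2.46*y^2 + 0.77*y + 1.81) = -6.765*y^5 - 15.6683*y^4 + 15.9566*y^3 + 18.8215*y^2 - 6.3074*y - 5.4662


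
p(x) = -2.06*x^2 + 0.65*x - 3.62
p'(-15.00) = 62.45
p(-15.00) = -476.87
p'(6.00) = -24.07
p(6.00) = -73.88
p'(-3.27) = 14.12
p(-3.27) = -27.77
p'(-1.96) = 8.73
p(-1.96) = -12.81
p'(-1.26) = 5.84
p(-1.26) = -7.71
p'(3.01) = -11.75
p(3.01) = -20.33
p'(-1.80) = 8.07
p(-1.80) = -11.46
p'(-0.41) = 2.34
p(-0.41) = -4.23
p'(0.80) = -2.65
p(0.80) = -4.42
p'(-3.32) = 14.33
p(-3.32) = -28.48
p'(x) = 0.65 - 4.12*x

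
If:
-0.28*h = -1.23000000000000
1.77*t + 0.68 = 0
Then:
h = 4.39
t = -0.38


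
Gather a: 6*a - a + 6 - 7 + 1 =5*a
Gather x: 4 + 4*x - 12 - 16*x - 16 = -12*x - 24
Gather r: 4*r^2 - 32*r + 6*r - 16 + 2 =4*r^2 - 26*r - 14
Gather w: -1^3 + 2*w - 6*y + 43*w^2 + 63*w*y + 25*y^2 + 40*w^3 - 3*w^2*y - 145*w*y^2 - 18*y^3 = 40*w^3 + w^2*(43 - 3*y) + w*(-145*y^2 + 63*y + 2) - 18*y^3 + 25*y^2 - 6*y - 1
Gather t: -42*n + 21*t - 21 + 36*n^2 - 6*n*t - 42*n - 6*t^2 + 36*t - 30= 36*n^2 - 84*n - 6*t^2 + t*(57 - 6*n) - 51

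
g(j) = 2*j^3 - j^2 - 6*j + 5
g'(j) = 6*j^2 - 2*j - 6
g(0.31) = 3.10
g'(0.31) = -6.04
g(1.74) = 2.07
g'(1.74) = 8.69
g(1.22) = -0.18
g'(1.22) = 0.49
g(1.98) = 4.72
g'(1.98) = 13.56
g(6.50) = 473.00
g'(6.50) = 234.50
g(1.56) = 0.80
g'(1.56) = 5.48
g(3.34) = 48.32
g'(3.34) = 54.25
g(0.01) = 4.94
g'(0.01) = -6.02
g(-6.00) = -427.00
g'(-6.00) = 222.00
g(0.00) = 5.00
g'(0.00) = -6.00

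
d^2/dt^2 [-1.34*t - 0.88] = 0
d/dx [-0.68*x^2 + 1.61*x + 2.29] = 1.61 - 1.36*x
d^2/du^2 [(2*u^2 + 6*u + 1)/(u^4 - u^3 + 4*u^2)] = 2*(6*u^6 + 30*u^5 - 44*u^4 + 75*u^3 - 30*u^2 + 64*u + 48)/(u^4*(u^6 - 3*u^5 + 15*u^4 - 25*u^3 + 60*u^2 - 48*u + 64))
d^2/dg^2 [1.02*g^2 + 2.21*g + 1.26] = 2.04000000000000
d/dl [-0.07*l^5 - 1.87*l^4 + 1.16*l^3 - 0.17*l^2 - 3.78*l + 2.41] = -0.35*l^4 - 7.48*l^3 + 3.48*l^2 - 0.34*l - 3.78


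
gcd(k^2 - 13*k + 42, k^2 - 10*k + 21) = k - 7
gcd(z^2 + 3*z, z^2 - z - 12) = z + 3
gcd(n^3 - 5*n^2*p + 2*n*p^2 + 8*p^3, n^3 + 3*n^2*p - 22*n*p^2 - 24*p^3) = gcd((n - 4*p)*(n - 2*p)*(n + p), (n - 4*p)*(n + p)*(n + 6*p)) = -n^2 + 3*n*p + 4*p^2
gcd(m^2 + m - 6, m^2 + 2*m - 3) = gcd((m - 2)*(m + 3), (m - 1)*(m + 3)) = m + 3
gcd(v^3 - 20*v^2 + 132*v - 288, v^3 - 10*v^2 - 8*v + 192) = v^2 - 14*v + 48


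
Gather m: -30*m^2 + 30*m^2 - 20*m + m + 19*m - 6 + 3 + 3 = 0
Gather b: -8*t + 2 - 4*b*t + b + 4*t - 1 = b*(1 - 4*t) - 4*t + 1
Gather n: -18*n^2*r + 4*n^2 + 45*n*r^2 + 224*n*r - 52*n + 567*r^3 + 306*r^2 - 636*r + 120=n^2*(4 - 18*r) + n*(45*r^2 + 224*r - 52) + 567*r^3 + 306*r^2 - 636*r + 120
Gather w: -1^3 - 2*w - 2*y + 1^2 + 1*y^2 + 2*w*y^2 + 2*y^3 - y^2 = w*(2*y^2 - 2) + 2*y^3 - 2*y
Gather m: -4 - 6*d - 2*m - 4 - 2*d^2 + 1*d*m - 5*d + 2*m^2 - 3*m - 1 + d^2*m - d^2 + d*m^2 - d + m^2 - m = -3*d^2 - 12*d + m^2*(d + 3) + m*(d^2 + d - 6) - 9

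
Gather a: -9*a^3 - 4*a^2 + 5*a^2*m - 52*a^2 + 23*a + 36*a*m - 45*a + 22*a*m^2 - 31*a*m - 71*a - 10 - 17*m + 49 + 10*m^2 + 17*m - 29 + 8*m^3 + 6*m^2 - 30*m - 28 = -9*a^3 + a^2*(5*m - 56) + a*(22*m^2 + 5*m - 93) + 8*m^3 + 16*m^2 - 30*m - 18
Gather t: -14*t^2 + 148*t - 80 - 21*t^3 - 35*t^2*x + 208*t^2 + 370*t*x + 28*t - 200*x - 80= -21*t^3 + t^2*(194 - 35*x) + t*(370*x + 176) - 200*x - 160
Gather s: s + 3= s + 3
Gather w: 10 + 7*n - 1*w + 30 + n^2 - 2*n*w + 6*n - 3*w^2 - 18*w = n^2 + 13*n - 3*w^2 + w*(-2*n - 19) + 40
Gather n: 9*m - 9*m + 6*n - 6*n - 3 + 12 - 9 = 0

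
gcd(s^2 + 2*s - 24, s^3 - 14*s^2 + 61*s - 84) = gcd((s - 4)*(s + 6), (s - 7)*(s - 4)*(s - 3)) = s - 4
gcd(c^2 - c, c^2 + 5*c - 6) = c - 1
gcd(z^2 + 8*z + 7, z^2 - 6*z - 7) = z + 1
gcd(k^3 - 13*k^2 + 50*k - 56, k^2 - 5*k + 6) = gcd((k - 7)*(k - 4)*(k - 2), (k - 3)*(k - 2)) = k - 2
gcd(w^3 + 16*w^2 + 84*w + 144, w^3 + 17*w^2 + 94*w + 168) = w^2 + 10*w + 24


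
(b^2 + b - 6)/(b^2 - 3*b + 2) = (b + 3)/(b - 1)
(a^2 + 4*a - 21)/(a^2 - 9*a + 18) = (a + 7)/(a - 6)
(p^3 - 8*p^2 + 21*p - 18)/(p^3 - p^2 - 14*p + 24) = (p - 3)/(p + 4)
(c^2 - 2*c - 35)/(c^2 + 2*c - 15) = (c - 7)/(c - 3)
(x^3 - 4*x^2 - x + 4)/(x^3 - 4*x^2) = 1 - 1/x^2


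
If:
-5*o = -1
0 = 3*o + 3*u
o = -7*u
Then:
No Solution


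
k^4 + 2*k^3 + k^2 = k^2*(k + 1)^2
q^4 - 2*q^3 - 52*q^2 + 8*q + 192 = (q - 8)*(q - 2)*(q + 2)*(q + 6)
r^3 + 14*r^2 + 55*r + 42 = (r + 1)*(r + 6)*(r + 7)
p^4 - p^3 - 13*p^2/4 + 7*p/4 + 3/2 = (p - 2)*(p - 1)*(p + 1/2)*(p + 3/2)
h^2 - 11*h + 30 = (h - 6)*(h - 5)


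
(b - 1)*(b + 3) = b^2 + 2*b - 3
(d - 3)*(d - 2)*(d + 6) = d^3 + d^2 - 24*d + 36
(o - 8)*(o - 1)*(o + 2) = o^3 - 7*o^2 - 10*o + 16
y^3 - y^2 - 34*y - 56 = (y - 7)*(y + 2)*(y + 4)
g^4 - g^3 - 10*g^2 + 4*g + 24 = (g - 3)*(g - 2)*(g + 2)^2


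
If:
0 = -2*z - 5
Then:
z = -5/2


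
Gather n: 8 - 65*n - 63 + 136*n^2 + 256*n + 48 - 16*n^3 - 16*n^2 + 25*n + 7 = -16*n^3 + 120*n^2 + 216*n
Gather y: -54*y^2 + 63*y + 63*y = -54*y^2 + 126*y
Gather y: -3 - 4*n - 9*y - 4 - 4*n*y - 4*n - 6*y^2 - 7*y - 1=-8*n - 6*y^2 + y*(-4*n - 16) - 8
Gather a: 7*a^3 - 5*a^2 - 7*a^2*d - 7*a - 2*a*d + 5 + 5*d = 7*a^3 + a^2*(-7*d - 5) + a*(-2*d - 7) + 5*d + 5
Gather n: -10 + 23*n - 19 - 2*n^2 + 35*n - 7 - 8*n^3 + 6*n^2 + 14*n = -8*n^3 + 4*n^2 + 72*n - 36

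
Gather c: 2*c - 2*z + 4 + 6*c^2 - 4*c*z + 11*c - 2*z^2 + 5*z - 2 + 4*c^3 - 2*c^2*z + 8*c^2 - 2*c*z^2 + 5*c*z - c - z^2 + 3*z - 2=4*c^3 + c^2*(14 - 2*z) + c*(-2*z^2 + z + 12) - 3*z^2 + 6*z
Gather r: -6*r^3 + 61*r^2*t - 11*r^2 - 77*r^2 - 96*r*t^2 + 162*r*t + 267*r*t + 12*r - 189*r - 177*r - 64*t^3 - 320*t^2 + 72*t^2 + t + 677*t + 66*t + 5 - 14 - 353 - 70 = -6*r^3 + r^2*(61*t - 88) + r*(-96*t^2 + 429*t - 354) - 64*t^3 - 248*t^2 + 744*t - 432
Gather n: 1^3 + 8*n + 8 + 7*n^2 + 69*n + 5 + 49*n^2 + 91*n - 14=56*n^2 + 168*n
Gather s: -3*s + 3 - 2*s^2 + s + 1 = -2*s^2 - 2*s + 4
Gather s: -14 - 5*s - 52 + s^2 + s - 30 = s^2 - 4*s - 96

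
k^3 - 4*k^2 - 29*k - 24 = (k - 8)*(k + 1)*(k + 3)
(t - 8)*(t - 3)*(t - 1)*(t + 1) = t^4 - 11*t^3 + 23*t^2 + 11*t - 24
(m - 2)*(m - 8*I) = m^2 - 2*m - 8*I*m + 16*I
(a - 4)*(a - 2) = a^2 - 6*a + 8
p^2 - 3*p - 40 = (p - 8)*(p + 5)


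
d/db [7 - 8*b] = -8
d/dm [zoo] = 0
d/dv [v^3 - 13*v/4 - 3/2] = 3*v^2 - 13/4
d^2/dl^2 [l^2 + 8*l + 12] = 2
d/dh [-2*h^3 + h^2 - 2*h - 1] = -6*h^2 + 2*h - 2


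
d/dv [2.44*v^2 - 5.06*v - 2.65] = 4.88*v - 5.06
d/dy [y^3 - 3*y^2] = 3*y*(y - 2)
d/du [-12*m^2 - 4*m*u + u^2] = -4*m + 2*u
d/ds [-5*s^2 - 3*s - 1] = -10*s - 3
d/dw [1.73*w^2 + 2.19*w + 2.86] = 3.46*w + 2.19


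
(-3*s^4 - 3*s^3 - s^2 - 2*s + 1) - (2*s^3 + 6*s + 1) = -3*s^4 - 5*s^3 - s^2 - 8*s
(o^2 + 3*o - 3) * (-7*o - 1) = -7*o^3 - 22*o^2 + 18*o + 3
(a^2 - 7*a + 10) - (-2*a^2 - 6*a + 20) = 3*a^2 - a - 10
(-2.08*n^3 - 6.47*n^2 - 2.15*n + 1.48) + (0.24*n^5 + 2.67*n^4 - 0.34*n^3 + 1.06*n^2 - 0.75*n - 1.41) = 0.24*n^5 + 2.67*n^4 - 2.42*n^3 - 5.41*n^2 - 2.9*n + 0.0700000000000001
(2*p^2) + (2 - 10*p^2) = 2 - 8*p^2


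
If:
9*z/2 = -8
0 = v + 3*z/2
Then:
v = 8/3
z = -16/9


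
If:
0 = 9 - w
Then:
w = 9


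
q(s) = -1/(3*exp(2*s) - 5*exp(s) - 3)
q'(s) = -(-6*exp(2*s) + 5*exp(s))/(3*exp(2*s) - 5*exp(s) - 3)^2 = (6*exp(s) - 5)*exp(s)/(-3*exp(2*s) + 5*exp(s) + 3)^2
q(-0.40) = 0.20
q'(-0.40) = -0.03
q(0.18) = 0.21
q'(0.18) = 0.12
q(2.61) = -0.00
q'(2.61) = 0.00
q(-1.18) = 0.24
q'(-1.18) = -0.05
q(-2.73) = 0.30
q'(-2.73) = -0.03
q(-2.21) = 0.28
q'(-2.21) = -0.04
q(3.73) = -0.00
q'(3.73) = 0.00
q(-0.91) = 0.22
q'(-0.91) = -0.05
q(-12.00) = 0.33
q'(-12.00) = 0.00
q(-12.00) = 0.33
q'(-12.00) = 0.00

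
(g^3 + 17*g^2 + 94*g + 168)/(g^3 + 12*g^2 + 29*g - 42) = (g + 4)/(g - 1)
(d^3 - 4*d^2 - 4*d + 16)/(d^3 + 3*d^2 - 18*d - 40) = (d - 2)/(d + 5)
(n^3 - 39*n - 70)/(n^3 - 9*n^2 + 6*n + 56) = (n + 5)/(n - 4)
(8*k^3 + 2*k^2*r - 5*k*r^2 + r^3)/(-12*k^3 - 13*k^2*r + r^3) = (-2*k + r)/(3*k + r)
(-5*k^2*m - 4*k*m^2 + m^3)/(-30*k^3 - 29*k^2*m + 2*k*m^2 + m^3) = m/(6*k + m)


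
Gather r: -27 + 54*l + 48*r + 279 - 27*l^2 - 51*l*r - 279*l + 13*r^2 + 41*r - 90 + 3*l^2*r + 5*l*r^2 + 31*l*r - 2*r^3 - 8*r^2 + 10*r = -27*l^2 - 225*l - 2*r^3 + r^2*(5*l + 5) + r*(3*l^2 - 20*l + 99) + 162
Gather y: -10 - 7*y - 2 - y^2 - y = -y^2 - 8*y - 12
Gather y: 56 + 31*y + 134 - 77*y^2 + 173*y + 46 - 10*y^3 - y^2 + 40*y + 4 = -10*y^3 - 78*y^2 + 244*y + 240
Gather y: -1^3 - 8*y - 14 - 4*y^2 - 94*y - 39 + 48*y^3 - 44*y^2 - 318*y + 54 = 48*y^3 - 48*y^2 - 420*y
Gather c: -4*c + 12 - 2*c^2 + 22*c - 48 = -2*c^2 + 18*c - 36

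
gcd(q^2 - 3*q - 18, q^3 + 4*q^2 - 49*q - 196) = 1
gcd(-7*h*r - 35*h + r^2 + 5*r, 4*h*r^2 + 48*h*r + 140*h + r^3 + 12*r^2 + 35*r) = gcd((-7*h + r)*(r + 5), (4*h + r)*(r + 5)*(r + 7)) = r + 5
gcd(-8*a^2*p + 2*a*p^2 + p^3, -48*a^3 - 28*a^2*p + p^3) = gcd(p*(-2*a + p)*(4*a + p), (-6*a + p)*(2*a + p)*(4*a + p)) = 4*a + p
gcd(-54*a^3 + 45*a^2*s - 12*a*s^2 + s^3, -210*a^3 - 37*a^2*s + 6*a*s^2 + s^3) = -6*a + s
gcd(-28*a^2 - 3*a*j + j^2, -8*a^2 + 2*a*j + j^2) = 4*a + j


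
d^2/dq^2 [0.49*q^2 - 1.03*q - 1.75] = 0.980000000000000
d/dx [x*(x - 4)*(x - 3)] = 3*x^2 - 14*x + 12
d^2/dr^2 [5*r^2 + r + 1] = 10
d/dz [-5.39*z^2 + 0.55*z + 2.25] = 0.55 - 10.78*z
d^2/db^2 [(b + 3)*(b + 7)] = 2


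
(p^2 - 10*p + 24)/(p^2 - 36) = (p - 4)/(p + 6)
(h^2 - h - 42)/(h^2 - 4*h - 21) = (h + 6)/(h + 3)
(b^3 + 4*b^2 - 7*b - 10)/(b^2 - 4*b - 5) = (b^2 + 3*b - 10)/(b - 5)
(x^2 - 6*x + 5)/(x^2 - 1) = (x - 5)/(x + 1)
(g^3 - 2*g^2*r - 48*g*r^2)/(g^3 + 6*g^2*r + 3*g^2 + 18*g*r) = (g - 8*r)/(g + 3)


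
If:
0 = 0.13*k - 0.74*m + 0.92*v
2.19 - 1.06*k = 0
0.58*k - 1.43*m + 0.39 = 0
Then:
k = 2.07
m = 1.11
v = 0.60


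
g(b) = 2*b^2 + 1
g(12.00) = 289.00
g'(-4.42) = -17.68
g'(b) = 4*b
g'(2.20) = 8.80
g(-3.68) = 28.08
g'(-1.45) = -5.80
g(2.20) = 10.68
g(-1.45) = 5.20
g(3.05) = 19.60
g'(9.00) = 36.00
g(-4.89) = 48.82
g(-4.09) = 34.46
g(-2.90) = 17.82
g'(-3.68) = -14.72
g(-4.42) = 40.07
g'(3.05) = 12.20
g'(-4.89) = -19.56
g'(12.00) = 48.00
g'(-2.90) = -11.60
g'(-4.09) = -16.36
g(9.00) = 163.00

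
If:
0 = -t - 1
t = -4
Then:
No Solution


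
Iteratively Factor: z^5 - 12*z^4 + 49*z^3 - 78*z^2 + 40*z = (z - 1)*(z^4 - 11*z^3 + 38*z^2 - 40*z) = z*(z - 1)*(z^3 - 11*z^2 + 38*z - 40) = z*(z - 4)*(z - 1)*(z^2 - 7*z + 10) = z*(z - 4)*(z - 2)*(z - 1)*(z - 5)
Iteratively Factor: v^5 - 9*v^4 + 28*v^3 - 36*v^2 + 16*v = (v - 4)*(v^4 - 5*v^3 + 8*v^2 - 4*v) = v*(v - 4)*(v^3 - 5*v^2 + 8*v - 4) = v*(v - 4)*(v - 2)*(v^2 - 3*v + 2) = v*(v - 4)*(v - 2)*(v - 1)*(v - 2)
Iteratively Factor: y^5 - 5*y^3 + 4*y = (y)*(y^4 - 5*y^2 + 4) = y*(y - 1)*(y^3 + y^2 - 4*y - 4) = y*(y - 1)*(y + 1)*(y^2 - 4) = y*(y - 1)*(y + 1)*(y + 2)*(y - 2)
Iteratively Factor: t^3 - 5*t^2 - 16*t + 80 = (t + 4)*(t^2 - 9*t + 20) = (t - 4)*(t + 4)*(t - 5)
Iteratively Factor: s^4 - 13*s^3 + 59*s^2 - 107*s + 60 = (s - 4)*(s^3 - 9*s^2 + 23*s - 15) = (s - 4)*(s - 1)*(s^2 - 8*s + 15) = (s - 4)*(s - 3)*(s - 1)*(s - 5)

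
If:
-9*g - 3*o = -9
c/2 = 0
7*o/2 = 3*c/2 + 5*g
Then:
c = 0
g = 21/31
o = 30/31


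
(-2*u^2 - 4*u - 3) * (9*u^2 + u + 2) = -18*u^4 - 38*u^3 - 35*u^2 - 11*u - 6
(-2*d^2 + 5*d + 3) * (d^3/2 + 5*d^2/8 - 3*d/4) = -d^5 + 5*d^4/4 + 49*d^3/8 - 15*d^2/8 - 9*d/4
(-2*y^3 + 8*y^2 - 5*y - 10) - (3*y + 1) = -2*y^3 + 8*y^2 - 8*y - 11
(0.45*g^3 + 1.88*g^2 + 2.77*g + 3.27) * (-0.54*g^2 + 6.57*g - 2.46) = -0.243*g^5 + 1.9413*g^4 + 9.7488*g^3 + 11.8083*g^2 + 14.6697*g - 8.0442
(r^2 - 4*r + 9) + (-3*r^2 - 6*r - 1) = -2*r^2 - 10*r + 8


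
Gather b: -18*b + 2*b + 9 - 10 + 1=-16*b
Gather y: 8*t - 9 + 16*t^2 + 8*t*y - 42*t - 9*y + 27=16*t^2 - 34*t + y*(8*t - 9) + 18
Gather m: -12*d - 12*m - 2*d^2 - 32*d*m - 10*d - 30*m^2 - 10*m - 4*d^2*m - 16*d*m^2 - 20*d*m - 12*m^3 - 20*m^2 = -2*d^2 - 22*d - 12*m^3 + m^2*(-16*d - 50) + m*(-4*d^2 - 52*d - 22)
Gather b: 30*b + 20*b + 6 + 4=50*b + 10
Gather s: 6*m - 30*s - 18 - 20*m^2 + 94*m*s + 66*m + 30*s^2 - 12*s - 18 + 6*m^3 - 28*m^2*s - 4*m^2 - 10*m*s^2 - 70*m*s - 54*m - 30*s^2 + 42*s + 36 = 6*m^3 - 24*m^2 - 10*m*s^2 + 18*m + s*(-28*m^2 + 24*m)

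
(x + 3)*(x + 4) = x^2 + 7*x + 12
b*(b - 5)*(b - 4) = b^3 - 9*b^2 + 20*b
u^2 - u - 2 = (u - 2)*(u + 1)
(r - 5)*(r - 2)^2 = r^3 - 9*r^2 + 24*r - 20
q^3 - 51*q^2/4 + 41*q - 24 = (q - 8)*(q - 4)*(q - 3/4)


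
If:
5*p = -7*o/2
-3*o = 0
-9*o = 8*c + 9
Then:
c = -9/8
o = 0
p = 0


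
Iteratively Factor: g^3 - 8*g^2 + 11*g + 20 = (g - 4)*(g^2 - 4*g - 5) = (g - 4)*(g + 1)*(g - 5)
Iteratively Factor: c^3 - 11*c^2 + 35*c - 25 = (c - 5)*(c^2 - 6*c + 5) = (c - 5)^2*(c - 1)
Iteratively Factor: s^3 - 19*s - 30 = (s + 3)*(s^2 - 3*s - 10) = (s - 5)*(s + 3)*(s + 2)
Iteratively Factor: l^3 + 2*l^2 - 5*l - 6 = (l - 2)*(l^2 + 4*l + 3) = (l - 2)*(l + 3)*(l + 1)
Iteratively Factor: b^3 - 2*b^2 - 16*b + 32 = (b - 2)*(b^2 - 16) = (b - 2)*(b + 4)*(b - 4)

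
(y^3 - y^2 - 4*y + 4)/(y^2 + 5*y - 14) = (y^2 + y - 2)/(y + 7)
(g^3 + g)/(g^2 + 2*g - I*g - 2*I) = g*(g + I)/(g + 2)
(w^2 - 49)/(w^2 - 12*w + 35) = (w + 7)/(w - 5)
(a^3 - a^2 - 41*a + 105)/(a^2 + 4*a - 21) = a - 5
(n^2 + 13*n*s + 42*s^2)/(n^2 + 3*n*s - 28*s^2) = (-n - 6*s)/(-n + 4*s)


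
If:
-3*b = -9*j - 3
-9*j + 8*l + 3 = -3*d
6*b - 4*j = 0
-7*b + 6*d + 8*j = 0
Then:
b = -2/7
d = 5/21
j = -3/7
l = -53/56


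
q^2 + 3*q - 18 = (q - 3)*(q + 6)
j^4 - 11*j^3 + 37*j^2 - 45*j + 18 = (j - 6)*(j - 3)*(j - 1)^2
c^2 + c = c*(c + 1)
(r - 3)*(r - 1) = r^2 - 4*r + 3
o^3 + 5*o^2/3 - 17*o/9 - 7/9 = (o - 1)*(o + 1/3)*(o + 7/3)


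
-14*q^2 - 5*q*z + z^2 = (-7*q + z)*(2*q + z)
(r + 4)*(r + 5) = r^2 + 9*r + 20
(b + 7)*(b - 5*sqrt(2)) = b^2 - 5*sqrt(2)*b + 7*b - 35*sqrt(2)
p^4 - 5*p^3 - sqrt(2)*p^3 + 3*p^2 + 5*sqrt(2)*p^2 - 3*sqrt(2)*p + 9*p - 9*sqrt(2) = (p - 3)^2*(p + 1)*(p - sqrt(2))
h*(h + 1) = h^2 + h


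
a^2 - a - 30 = (a - 6)*(a + 5)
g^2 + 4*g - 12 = (g - 2)*(g + 6)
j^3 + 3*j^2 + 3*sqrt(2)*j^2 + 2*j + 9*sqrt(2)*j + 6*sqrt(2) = (j + 1)*(j + 2)*(j + 3*sqrt(2))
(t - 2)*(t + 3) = t^2 + t - 6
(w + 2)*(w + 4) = w^2 + 6*w + 8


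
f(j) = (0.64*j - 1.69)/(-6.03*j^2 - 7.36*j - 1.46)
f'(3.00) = -0.01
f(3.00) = -0.00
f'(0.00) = -6.27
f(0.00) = 1.16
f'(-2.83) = 0.09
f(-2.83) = 0.12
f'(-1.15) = 16.10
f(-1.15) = 2.50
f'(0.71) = -0.27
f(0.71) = 0.13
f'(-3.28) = 0.05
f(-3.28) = 0.09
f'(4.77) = -0.00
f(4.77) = -0.01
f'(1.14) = -0.10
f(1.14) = 0.05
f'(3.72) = -0.00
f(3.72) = -0.01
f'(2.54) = -0.01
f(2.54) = 0.00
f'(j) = (0.64*j - 1.69)*(12.06*j + 7.36)/(-6.03*j^2 - 7.36*j - 1.46)^2 + 0.64/(-6.03*j^2 - 7.36*j - 1.46) = (3.8592*j^2 - 20.3814*j - 13.3728)/(36.3609*j^4 + 88.7616*j^3 + 71.7772*j^2 + 21.4912*j + 2.1316)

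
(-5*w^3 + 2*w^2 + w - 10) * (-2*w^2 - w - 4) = 10*w^5 + w^4 + 16*w^3 + 11*w^2 + 6*w + 40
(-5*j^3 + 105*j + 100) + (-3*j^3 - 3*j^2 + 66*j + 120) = -8*j^3 - 3*j^2 + 171*j + 220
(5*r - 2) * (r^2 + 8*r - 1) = 5*r^3 + 38*r^2 - 21*r + 2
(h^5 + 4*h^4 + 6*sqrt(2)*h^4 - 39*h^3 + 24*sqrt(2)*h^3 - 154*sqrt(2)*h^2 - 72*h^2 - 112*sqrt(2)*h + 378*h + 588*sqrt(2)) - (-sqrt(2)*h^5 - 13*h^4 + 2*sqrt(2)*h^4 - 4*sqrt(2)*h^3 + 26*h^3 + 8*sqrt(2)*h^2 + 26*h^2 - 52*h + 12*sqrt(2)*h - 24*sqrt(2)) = h^5 + sqrt(2)*h^5 + 4*sqrt(2)*h^4 + 17*h^4 - 65*h^3 + 28*sqrt(2)*h^3 - 162*sqrt(2)*h^2 - 98*h^2 - 124*sqrt(2)*h + 430*h + 612*sqrt(2)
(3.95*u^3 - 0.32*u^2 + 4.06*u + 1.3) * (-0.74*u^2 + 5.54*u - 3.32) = -2.923*u^5 + 22.1198*u^4 - 17.8912*u^3 + 22.5928*u^2 - 6.2772*u - 4.316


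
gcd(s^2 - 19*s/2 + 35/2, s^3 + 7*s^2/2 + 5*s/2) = 1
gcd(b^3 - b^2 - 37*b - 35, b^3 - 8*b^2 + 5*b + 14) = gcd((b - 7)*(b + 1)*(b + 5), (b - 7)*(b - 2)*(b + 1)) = b^2 - 6*b - 7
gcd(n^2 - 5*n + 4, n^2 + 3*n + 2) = 1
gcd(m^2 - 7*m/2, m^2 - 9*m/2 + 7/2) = m - 7/2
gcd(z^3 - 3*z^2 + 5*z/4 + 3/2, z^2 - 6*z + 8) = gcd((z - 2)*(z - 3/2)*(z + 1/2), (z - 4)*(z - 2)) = z - 2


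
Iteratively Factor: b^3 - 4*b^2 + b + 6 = (b - 2)*(b^2 - 2*b - 3) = (b - 2)*(b + 1)*(b - 3)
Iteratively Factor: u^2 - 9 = (u - 3)*(u + 3)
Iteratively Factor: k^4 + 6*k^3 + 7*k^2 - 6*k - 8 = (k - 1)*(k^3 + 7*k^2 + 14*k + 8) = (k - 1)*(k + 2)*(k^2 + 5*k + 4) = (k - 1)*(k + 1)*(k + 2)*(k + 4)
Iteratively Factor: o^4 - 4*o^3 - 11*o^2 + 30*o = (o)*(o^3 - 4*o^2 - 11*o + 30) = o*(o - 5)*(o^2 + o - 6) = o*(o - 5)*(o - 2)*(o + 3)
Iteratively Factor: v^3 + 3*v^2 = (v + 3)*(v^2) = v*(v + 3)*(v)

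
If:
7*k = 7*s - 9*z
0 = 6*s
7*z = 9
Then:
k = -81/49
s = 0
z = 9/7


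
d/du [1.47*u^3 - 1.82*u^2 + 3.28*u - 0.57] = 4.41*u^2 - 3.64*u + 3.28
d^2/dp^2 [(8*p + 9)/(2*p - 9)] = 360/(2*p - 9)^3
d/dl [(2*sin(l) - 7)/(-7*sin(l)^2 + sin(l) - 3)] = (14*sin(l)^2 - 98*sin(l) + 1)*cos(l)/(7*sin(l)^2 - sin(l) + 3)^2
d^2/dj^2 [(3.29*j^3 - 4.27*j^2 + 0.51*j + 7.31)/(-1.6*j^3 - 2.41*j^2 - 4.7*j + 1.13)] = (47.23488*j^6 + 140.6112*j^5 - 500.4048*j^4 - 601.173476*j^3 - 421.02534*j^2 - 609.640404*j - 357.28294)/(4.096*j^9 + 18.5088*j^8 + 63.97488*j^7 + 114.058321*j^6 + 161.78253*j^5 + 89.035641*j^4 + 33.15506*j^3 - 65.653113*j^2 + 18.00429*j - 1.442897)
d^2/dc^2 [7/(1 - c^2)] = 14*(-3*c^2 - 1)/(c^2 - 1)^3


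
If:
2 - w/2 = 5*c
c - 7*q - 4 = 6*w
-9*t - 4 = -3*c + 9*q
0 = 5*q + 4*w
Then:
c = 28/25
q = 144/25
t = -1312/225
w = -36/5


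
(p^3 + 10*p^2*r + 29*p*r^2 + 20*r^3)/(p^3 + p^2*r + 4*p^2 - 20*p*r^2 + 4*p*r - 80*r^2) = (p^2 + 5*p*r + 4*r^2)/(p^2 - 4*p*r + 4*p - 16*r)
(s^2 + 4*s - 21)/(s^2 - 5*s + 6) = (s + 7)/(s - 2)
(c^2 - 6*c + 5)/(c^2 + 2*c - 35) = (c - 1)/(c + 7)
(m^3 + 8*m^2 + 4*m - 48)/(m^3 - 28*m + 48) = (m + 4)/(m - 4)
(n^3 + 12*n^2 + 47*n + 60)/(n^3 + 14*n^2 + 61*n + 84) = (n + 5)/(n + 7)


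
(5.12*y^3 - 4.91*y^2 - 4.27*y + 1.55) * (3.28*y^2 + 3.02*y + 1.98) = 16.7936*y^5 - 0.6424*y^4 - 18.6962*y^3 - 17.5332*y^2 - 3.7736*y + 3.069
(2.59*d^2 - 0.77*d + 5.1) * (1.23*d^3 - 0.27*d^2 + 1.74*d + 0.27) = 3.1857*d^5 - 1.6464*d^4 + 10.9875*d^3 - 2.0175*d^2 + 8.6661*d + 1.377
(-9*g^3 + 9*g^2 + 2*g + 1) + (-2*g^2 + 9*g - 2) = -9*g^3 + 7*g^2 + 11*g - 1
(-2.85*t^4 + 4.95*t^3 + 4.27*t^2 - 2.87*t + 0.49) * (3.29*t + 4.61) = -9.3765*t^5 + 3.147*t^4 + 36.8678*t^3 + 10.2424*t^2 - 11.6186*t + 2.2589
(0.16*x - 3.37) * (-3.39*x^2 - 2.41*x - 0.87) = -0.5424*x^3 + 11.0387*x^2 + 7.9825*x + 2.9319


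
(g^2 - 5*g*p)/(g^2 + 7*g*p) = (g - 5*p)/(g + 7*p)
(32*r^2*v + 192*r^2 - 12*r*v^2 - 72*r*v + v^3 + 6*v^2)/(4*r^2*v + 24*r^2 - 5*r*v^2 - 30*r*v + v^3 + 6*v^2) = (8*r - v)/(r - v)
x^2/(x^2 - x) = x/(x - 1)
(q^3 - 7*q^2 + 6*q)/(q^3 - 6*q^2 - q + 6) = q/(q + 1)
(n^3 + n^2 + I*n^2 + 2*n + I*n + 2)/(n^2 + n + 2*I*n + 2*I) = n - I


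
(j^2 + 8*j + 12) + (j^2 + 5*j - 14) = 2*j^2 + 13*j - 2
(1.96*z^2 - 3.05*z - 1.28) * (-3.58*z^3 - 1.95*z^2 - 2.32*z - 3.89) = -7.0168*z^5 + 7.097*z^4 + 5.9827*z^3 + 1.9476*z^2 + 14.8341*z + 4.9792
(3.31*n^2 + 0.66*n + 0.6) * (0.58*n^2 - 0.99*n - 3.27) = 1.9198*n^4 - 2.8941*n^3 - 11.1291*n^2 - 2.7522*n - 1.962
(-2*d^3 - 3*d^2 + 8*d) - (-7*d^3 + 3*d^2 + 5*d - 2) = 5*d^3 - 6*d^2 + 3*d + 2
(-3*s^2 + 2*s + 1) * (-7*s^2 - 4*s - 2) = 21*s^4 - 2*s^3 - 9*s^2 - 8*s - 2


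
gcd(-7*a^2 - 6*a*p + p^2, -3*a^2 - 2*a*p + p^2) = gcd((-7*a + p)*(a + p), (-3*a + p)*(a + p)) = a + p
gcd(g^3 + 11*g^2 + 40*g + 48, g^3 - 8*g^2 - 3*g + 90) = g + 3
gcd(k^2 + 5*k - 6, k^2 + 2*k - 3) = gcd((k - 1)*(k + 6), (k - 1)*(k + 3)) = k - 1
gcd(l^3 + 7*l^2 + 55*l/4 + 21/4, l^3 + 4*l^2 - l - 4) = 1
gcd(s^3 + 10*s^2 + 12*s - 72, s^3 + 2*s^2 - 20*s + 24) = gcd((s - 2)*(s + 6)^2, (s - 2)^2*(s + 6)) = s^2 + 4*s - 12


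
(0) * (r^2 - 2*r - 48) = 0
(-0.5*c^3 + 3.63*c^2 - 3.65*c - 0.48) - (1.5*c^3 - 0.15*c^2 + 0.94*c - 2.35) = -2.0*c^3 + 3.78*c^2 - 4.59*c + 1.87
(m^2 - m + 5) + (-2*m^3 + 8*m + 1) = -2*m^3 + m^2 + 7*m + 6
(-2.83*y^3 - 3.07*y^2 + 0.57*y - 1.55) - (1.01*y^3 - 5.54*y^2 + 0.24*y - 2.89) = -3.84*y^3 + 2.47*y^2 + 0.33*y + 1.34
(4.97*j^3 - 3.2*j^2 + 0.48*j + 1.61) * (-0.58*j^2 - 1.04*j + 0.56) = -2.8826*j^5 - 3.3128*j^4 + 5.8328*j^3 - 3.225*j^2 - 1.4056*j + 0.9016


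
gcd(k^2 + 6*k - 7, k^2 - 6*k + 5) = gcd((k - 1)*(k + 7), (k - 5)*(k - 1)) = k - 1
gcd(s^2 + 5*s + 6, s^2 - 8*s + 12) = 1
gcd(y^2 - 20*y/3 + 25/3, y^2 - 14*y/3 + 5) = y - 5/3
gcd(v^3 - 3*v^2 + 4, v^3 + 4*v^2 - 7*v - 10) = v^2 - v - 2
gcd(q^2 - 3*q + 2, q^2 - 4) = q - 2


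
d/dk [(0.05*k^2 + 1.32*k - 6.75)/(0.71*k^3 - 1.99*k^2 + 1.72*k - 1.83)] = (-0.0355*k^4 - 1.8744*k^3 + 17.0903*k^2 - 27.048*k + 9.1944)/(0.5041*k^6 - 2.8258*k^5 + 6.4025*k^4 - 9.4442*k^3 + 10.2418*k^2 - 6.2952*k + 3.3489)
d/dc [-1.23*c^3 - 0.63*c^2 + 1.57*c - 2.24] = -3.69*c^2 - 1.26*c + 1.57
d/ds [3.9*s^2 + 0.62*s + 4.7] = 7.8*s + 0.62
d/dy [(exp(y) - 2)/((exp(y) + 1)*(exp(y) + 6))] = (-exp(2*y) + 4*exp(y) + 20)*exp(y)/(exp(4*y) + 14*exp(3*y) + 61*exp(2*y) + 84*exp(y) + 36)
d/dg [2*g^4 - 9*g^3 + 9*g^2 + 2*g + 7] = 8*g^3 - 27*g^2 + 18*g + 2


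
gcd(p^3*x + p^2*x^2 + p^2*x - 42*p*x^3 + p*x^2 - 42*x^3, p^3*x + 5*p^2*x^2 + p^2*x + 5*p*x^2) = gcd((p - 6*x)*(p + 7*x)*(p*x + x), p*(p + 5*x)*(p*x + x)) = p*x + x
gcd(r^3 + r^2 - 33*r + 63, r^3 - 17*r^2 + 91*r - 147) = r - 3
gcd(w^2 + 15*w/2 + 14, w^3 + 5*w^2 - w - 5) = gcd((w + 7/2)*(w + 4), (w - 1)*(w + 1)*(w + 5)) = 1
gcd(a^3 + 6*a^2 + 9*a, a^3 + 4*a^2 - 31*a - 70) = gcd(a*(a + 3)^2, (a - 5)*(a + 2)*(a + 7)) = 1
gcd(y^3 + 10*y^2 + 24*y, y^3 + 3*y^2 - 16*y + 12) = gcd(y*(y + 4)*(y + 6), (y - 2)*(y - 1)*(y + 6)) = y + 6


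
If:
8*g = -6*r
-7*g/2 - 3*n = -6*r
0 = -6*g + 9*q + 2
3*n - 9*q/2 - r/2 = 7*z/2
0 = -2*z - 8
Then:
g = 90/83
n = -345/83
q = 374/747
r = -120/83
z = -4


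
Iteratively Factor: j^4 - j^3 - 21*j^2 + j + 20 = (j + 1)*(j^3 - 2*j^2 - 19*j + 20) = (j + 1)*(j + 4)*(j^2 - 6*j + 5) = (j - 1)*(j + 1)*(j + 4)*(j - 5)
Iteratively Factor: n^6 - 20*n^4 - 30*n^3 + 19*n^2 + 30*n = (n + 2)*(n^5 - 2*n^4 - 16*n^3 + 2*n^2 + 15*n) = n*(n + 2)*(n^4 - 2*n^3 - 16*n^2 + 2*n + 15) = n*(n + 1)*(n + 2)*(n^3 - 3*n^2 - 13*n + 15) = n*(n - 1)*(n + 1)*(n + 2)*(n^2 - 2*n - 15) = n*(n - 1)*(n + 1)*(n + 2)*(n + 3)*(n - 5)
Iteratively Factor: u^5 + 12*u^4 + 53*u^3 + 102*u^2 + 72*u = (u)*(u^4 + 12*u^3 + 53*u^2 + 102*u + 72) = u*(u + 2)*(u^3 + 10*u^2 + 33*u + 36) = u*(u + 2)*(u + 4)*(u^2 + 6*u + 9) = u*(u + 2)*(u + 3)*(u + 4)*(u + 3)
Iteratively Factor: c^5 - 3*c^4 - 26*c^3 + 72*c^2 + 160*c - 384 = (c - 4)*(c^4 + c^3 - 22*c^2 - 16*c + 96) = (c - 4)*(c - 2)*(c^3 + 3*c^2 - 16*c - 48) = (c - 4)*(c - 2)*(c + 4)*(c^2 - c - 12) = (c - 4)*(c - 2)*(c + 3)*(c + 4)*(c - 4)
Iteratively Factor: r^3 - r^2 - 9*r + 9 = (r + 3)*(r^2 - 4*r + 3) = (r - 1)*(r + 3)*(r - 3)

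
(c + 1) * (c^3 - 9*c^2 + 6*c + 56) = c^4 - 8*c^3 - 3*c^2 + 62*c + 56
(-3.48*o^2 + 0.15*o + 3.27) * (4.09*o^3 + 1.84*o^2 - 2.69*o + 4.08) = -14.2332*o^5 - 5.7897*o^4 + 23.0115*o^3 - 8.5851*o^2 - 8.1843*o + 13.3416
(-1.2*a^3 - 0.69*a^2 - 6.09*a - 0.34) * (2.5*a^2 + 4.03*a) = -3.0*a^5 - 6.561*a^4 - 18.0057*a^3 - 25.3927*a^2 - 1.3702*a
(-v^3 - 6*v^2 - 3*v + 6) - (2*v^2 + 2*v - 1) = -v^3 - 8*v^2 - 5*v + 7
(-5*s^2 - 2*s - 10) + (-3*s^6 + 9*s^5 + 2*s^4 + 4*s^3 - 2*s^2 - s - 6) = -3*s^6 + 9*s^5 + 2*s^4 + 4*s^3 - 7*s^2 - 3*s - 16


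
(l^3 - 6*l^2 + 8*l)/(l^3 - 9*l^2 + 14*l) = (l - 4)/(l - 7)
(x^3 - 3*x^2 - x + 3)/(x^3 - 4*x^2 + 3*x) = (x + 1)/x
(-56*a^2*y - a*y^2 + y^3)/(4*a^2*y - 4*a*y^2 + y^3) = (-56*a^2 - a*y + y^2)/(4*a^2 - 4*a*y + y^2)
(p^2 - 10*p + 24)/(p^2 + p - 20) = (p - 6)/(p + 5)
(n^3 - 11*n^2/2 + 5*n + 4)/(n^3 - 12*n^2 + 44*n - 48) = (n + 1/2)/(n - 6)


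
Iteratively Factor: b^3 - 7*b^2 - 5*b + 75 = (b + 3)*(b^2 - 10*b + 25) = (b - 5)*(b + 3)*(b - 5)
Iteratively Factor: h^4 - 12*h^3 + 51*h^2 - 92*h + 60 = (h - 2)*(h^3 - 10*h^2 + 31*h - 30) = (h - 3)*(h - 2)*(h^2 - 7*h + 10) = (h - 3)*(h - 2)^2*(h - 5)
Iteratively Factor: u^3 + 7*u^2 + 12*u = (u)*(u^2 + 7*u + 12) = u*(u + 3)*(u + 4)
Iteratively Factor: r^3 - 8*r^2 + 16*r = (r)*(r^2 - 8*r + 16) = r*(r - 4)*(r - 4)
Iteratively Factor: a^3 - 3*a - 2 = (a + 1)*(a^2 - a - 2) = (a - 2)*(a + 1)*(a + 1)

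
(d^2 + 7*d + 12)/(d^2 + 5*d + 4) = (d + 3)/(d + 1)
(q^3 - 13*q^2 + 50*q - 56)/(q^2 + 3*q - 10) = (q^2 - 11*q + 28)/(q + 5)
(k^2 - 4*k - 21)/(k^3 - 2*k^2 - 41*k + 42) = (k + 3)/(k^2 + 5*k - 6)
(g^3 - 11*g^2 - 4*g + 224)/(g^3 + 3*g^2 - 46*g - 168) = (g - 8)/(g + 6)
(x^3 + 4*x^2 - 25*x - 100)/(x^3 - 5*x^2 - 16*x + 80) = (x + 5)/(x - 4)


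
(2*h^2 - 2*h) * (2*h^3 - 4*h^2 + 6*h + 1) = 4*h^5 - 12*h^4 + 20*h^3 - 10*h^2 - 2*h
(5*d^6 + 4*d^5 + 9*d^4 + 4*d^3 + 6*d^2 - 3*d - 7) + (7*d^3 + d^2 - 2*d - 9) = 5*d^6 + 4*d^5 + 9*d^4 + 11*d^3 + 7*d^2 - 5*d - 16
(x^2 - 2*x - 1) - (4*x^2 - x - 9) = -3*x^2 - x + 8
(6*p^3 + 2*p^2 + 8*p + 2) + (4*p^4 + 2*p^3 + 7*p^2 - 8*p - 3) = 4*p^4 + 8*p^3 + 9*p^2 - 1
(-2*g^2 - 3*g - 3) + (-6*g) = -2*g^2 - 9*g - 3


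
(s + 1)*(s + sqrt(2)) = s^2 + s + sqrt(2)*s + sqrt(2)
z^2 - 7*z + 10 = (z - 5)*(z - 2)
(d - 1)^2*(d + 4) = d^3 + 2*d^2 - 7*d + 4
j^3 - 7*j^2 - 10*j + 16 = (j - 8)*(j - 1)*(j + 2)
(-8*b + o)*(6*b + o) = -48*b^2 - 2*b*o + o^2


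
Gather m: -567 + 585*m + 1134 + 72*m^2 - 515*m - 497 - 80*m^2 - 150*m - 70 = -8*m^2 - 80*m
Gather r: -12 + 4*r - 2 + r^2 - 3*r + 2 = r^2 + r - 12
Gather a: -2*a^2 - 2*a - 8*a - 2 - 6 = -2*a^2 - 10*a - 8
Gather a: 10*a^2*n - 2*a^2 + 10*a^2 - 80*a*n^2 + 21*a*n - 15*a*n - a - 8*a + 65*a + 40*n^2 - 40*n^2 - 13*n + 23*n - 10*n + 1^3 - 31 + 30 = a^2*(10*n + 8) + a*(-80*n^2 + 6*n + 56)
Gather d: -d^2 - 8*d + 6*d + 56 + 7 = -d^2 - 2*d + 63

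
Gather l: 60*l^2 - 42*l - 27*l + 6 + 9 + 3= 60*l^2 - 69*l + 18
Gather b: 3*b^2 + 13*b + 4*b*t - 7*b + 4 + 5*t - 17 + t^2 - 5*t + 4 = 3*b^2 + b*(4*t + 6) + t^2 - 9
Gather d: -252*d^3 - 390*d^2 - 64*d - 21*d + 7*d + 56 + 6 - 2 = -252*d^3 - 390*d^2 - 78*d + 60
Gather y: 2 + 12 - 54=-40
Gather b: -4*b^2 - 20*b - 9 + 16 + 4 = -4*b^2 - 20*b + 11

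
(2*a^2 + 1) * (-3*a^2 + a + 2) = -6*a^4 + 2*a^3 + a^2 + a + 2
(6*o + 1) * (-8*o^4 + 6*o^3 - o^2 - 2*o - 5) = -48*o^5 + 28*o^4 - 13*o^2 - 32*o - 5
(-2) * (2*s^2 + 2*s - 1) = -4*s^2 - 4*s + 2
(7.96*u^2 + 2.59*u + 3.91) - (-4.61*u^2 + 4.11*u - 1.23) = 12.57*u^2 - 1.52*u + 5.14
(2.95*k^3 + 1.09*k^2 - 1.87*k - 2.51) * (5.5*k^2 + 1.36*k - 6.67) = 16.225*k^5 + 10.007*k^4 - 28.4791*k^3 - 23.6185*k^2 + 9.0593*k + 16.7417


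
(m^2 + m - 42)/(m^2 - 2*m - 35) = (-m^2 - m + 42)/(-m^2 + 2*m + 35)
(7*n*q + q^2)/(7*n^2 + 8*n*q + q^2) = q/(n + q)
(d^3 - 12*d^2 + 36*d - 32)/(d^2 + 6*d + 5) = (d^3 - 12*d^2 + 36*d - 32)/(d^2 + 6*d + 5)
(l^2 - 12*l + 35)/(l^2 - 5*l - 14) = (l - 5)/(l + 2)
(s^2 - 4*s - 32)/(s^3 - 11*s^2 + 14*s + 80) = (s + 4)/(s^2 - 3*s - 10)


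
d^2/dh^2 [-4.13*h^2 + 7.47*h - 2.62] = -8.26000000000000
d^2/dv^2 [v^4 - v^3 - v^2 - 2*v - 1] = 12*v^2 - 6*v - 2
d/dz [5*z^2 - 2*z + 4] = 10*z - 2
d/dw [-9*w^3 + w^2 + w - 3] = -27*w^2 + 2*w + 1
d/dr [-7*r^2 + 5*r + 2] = 5 - 14*r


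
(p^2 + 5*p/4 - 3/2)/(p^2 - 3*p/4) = (p + 2)/p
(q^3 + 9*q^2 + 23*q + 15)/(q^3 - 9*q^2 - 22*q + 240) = (q^2 + 4*q + 3)/(q^2 - 14*q + 48)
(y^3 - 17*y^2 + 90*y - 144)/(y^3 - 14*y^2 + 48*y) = (y - 3)/y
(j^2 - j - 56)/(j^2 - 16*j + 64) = (j + 7)/(j - 8)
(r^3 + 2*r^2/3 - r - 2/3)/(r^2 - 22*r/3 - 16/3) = (r^2 - 1)/(r - 8)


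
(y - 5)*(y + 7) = y^2 + 2*y - 35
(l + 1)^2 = l^2 + 2*l + 1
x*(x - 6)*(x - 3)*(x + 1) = x^4 - 8*x^3 + 9*x^2 + 18*x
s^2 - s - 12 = (s - 4)*(s + 3)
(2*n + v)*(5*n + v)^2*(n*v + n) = 50*n^4*v + 50*n^4 + 45*n^3*v^2 + 45*n^3*v + 12*n^2*v^3 + 12*n^2*v^2 + n*v^4 + n*v^3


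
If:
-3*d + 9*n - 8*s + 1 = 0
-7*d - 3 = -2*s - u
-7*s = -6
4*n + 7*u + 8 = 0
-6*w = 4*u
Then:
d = -1235/3171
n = 236/453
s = 6/7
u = -4568/3171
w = 9136/9513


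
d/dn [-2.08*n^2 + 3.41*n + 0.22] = 3.41 - 4.16*n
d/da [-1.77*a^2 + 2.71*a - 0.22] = 2.71 - 3.54*a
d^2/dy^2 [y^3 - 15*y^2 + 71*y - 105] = 6*y - 30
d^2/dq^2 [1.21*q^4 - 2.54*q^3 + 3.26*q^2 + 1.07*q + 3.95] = 14.52*q^2 - 15.24*q + 6.52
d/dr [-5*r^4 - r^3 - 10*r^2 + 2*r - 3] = -20*r^3 - 3*r^2 - 20*r + 2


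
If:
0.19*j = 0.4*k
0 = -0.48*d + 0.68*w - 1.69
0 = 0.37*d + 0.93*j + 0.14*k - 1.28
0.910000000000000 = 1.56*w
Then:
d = -2.69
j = 2.28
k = 1.09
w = 0.58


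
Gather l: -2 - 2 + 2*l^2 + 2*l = 2*l^2 + 2*l - 4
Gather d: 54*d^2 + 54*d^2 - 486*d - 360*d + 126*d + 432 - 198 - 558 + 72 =108*d^2 - 720*d - 252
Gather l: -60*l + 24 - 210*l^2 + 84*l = -210*l^2 + 24*l + 24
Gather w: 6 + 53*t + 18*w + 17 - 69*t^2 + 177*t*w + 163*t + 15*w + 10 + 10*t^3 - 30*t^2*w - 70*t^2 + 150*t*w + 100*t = 10*t^3 - 139*t^2 + 316*t + w*(-30*t^2 + 327*t + 33) + 33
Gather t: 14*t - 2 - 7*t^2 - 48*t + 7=-7*t^2 - 34*t + 5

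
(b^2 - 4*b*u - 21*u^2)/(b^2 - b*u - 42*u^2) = (b + 3*u)/(b + 6*u)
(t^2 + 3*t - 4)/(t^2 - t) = (t + 4)/t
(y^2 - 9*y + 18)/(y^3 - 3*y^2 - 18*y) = (y - 3)/(y*(y + 3))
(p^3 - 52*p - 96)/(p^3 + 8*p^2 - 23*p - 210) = (p^2 - 6*p - 16)/(p^2 + 2*p - 35)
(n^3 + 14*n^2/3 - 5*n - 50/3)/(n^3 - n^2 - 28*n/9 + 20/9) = 3*(n + 5)/(3*n - 2)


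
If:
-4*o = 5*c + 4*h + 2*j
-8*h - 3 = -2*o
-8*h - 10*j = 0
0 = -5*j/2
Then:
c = -6/5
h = 0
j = 0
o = 3/2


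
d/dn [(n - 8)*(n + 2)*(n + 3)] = 3*n^2 - 6*n - 34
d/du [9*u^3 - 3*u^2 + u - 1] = 27*u^2 - 6*u + 1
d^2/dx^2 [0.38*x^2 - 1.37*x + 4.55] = 0.760000000000000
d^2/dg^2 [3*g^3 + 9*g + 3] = 18*g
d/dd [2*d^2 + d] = 4*d + 1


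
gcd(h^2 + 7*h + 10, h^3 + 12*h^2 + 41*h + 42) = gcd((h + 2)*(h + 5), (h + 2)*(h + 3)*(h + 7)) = h + 2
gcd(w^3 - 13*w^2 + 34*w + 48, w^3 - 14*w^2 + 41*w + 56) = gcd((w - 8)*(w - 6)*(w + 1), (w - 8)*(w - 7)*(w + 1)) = w^2 - 7*w - 8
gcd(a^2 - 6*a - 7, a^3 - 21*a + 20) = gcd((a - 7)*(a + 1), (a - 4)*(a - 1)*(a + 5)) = 1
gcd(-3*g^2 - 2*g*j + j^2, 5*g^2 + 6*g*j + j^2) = g + j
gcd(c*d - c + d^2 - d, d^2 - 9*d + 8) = d - 1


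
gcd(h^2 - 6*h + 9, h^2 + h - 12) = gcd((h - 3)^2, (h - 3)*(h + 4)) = h - 3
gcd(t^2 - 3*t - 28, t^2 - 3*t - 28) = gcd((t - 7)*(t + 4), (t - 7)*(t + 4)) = t^2 - 3*t - 28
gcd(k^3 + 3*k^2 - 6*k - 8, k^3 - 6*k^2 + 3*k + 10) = k^2 - k - 2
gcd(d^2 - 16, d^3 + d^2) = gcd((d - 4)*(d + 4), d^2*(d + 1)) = 1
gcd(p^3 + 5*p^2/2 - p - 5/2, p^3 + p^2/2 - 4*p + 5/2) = p^2 + 3*p/2 - 5/2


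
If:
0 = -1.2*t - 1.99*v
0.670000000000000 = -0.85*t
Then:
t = -0.79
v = 0.48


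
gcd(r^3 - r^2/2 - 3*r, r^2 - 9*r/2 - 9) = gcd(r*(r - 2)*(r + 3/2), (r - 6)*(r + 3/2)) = r + 3/2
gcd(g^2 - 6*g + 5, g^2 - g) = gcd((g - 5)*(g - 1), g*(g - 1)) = g - 1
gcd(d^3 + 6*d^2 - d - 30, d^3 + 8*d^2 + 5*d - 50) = d^2 + 3*d - 10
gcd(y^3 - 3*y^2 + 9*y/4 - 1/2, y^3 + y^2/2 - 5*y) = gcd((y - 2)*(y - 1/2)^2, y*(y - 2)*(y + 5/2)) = y - 2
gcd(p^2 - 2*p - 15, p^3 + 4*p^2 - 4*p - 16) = 1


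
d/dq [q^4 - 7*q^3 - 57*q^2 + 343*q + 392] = 4*q^3 - 21*q^2 - 114*q + 343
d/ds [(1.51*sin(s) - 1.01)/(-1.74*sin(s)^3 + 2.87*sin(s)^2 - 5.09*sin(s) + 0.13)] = (5.2548*sin(s)^3 - 9.6059*sin(s)^2 + 5.7974*sin(s) - 4.9446)*cos(s)/(3.0276*sin(s)^6 - 9.9876*sin(s)^5 + 25.9501*sin(s)^4 - 29.669*sin(s)^3 + 26.6543*sin(s)^2 - 1.3234*sin(s) + 0.0169)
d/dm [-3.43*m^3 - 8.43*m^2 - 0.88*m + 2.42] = -10.29*m^2 - 16.86*m - 0.88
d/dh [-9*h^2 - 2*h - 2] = -18*h - 2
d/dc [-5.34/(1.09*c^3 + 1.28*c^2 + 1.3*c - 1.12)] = (17.4618*c^2 + 13.6704*c + 6.942)/(1.09*c^3 + 1.28*c^2 + 1.3*c - 1.12)^2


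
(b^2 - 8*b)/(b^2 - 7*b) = (b - 8)/(b - 7)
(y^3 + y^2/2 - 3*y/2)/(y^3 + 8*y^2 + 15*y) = (2*y^2 + y - 3)/(2*(y^2 + 8*y + 15))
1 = 1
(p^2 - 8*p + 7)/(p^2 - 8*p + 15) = (p^2 - 8*p + 7)/(p^2 - 8*p + 15)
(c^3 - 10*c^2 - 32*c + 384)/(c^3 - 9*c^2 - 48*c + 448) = (c + 6)/(c + 7)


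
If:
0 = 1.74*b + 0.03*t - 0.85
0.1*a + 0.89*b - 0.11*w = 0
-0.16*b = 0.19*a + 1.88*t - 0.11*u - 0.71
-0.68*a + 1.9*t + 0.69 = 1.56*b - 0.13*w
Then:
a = 1.15203201271427*w - 4.59054817673844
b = 0.515791929970611 - 0.00584629356340107*w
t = 0.339085026677262*w - 1.5825986049621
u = 7.77664114180745*w - 40.6814802010341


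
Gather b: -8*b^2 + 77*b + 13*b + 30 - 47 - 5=-8*b^2 + 90*b - 22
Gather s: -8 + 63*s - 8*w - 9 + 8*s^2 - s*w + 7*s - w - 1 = 8*s^2 + s*(70 - w) - 9*w - 18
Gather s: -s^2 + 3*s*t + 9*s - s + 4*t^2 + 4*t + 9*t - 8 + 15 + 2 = -s^2 + s*(3*t + 8) + 4*t^2 + 13*t + 9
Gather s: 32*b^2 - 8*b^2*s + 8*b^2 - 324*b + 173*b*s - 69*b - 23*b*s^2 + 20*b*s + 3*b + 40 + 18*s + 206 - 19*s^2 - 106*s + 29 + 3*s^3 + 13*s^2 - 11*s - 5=40*b^2 - 390*b + 3*s^3 + s^2*(-23*b - 6) + s*(-8*b^2 + 193*b - 99) + 270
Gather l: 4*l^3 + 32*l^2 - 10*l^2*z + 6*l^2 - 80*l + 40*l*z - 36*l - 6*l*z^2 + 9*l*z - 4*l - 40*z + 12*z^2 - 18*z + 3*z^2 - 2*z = 4*l^3 + l^2*(38 - 10*z) + l*(-6*z^2 + 49*z - 120) + 15*z^2 - 60*z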